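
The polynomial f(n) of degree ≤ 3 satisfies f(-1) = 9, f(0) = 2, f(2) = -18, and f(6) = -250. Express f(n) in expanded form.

Using the Lagrange interpolation formula with nodes -1, 0, 2, 6:
  L_0(n) = n(n - 2)(n - 6) / -21
  L_1(n) = (n + 1)(n - 2)(n - 6) / 12
  L_2(n) = (n + 1)n(n - 6) / -24
  L_3(n) = (n + 1)n(n - 2) / 168
Then f(n) = 9·L_0(n) + 2·L_1(n) - 18·L_2(n) - 250·L_3(n).
Expanding and collecting terms gives f(n) = -n^3 - 6n + 2.
Check: f(0) = 2. ✓

f(n) = -n^3 - 6n + 2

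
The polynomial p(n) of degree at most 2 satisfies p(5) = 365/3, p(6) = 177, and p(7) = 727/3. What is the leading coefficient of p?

5

Write p(n) = an^2 + bn + c. Substituting each data point gives a linear system:
  25a + 5b + c = 365/3
  36a + 6b + c = 177
  49a + 7b + c = 727/3
Solving the system yields a = 5, b = 1/3, c = -5.
So p(n) = 5n^2 + (1/3)n - 5.
The leading coefficient is 5.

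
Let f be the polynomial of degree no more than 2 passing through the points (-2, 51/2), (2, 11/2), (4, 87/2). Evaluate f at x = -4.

167/2

Write f(x) = ax^2 + bx + c. Substituting each data point gives a linear system:
  4a - 2b + c = 51/2
  4a + 2b + c = 11/2
  16a + 4b + c = 87/2
Solving the system yields a = 4, b = -5, c = -1/2.
So f(x) = 4x^2 - 5x - 1/2.
Then f(-4) = 167/2.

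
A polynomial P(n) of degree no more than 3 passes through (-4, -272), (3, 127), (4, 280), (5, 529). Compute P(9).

2965

Using the Lagrange interpolation formula with nodes -4, 3, 4, 5:
  L_0(n) = (n - 3)(n - 4)(n - 5) / -504
  L_1(n) = (n + 4)(n - 4)(n - 5) / 14
  L_2(n) = (n + 4)(n - 3)(n - 5) / -8
  L_3(n) = (n + 4)(n - 3)(n - 4) / 18
Then P(n) = -272·L_0(n) + 127·L_1(n) + 280·L_2(n) + 529·L_3(n).
Expanding and collecting terms gives P(n) = 4n^3 + 5n + 4.
Evaluating at n = 9: P(9) = 2965.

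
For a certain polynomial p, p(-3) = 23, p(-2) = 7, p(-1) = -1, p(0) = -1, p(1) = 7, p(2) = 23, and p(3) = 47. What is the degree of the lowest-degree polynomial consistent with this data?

2

Forward differences of the values at s = -3, -2, -1, 0, 1, 2, 3:
  p  : 23  7  -1  -1  7  23  47
  Δ  : -16  -8  0  8  16  24
  Δ^2: 8  8  8  8  8
  Δ^3: 0  0  0  0
  Δ^4: 0  0  0
  Δ^5: 0  0
  Δ^6: 0
The second differences are constant (8) and nonzero, while all higher differences vanish, so the minimal degree is 2.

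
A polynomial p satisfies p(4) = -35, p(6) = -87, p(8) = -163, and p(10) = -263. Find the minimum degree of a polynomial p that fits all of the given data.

Forward differences of the values at s = 4, 6, 8, 10:
  p  : -35  -87  -163  -263
  Δ  : -52  -76  -100
  Δ^2: -24  -24
  Δ^3: 0
The second differences are constant (-24) and nonzero, while all higher differences vanish, so the minimal degree is 2.

2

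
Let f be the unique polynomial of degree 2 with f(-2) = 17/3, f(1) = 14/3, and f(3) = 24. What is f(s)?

f(s) = 2s^2 + (5/3)s + 1

Write f(s) = as^2 + bs + c. Substituting each data point gives a linear system:
  4a - 2b + c = 17/3
  a + b + c = 14/3
  9a + 3b + c = 24
Solving the system yields a = 2, b = 5/3, c = 1.
So f(s) = 2s² + (5/3)s + 1.
Check: f(-2) = 17/3. ✓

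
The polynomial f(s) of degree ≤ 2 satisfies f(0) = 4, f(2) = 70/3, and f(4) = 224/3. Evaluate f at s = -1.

19/3

Forward differences of the values at s = 0, 2, 4:
  f  : 4  70/3  224/3
  Δ  : 58/3  154/3
  Δ^2: 32
The second differences are constant, confirming degree 2.
Interpolating (Newton forward form) and evaluating at s = -1 gives f(-1) = 19/3.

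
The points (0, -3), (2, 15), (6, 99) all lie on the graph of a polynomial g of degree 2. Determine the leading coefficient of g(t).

Write g(t) = at^2 + bt + c. Substituting each data point gives a linear system:
  c = -3
  4a + 2b + c = 15
  36a + 6b + c = 99
Solving the system yields a = 2, b = 5, c = -3.
So g(t) = 2t^2 + 5t - 3.
The leading coefficient is 2.

2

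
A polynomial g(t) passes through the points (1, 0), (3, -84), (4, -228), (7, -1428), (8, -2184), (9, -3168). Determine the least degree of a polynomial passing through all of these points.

3

Divided differences on the nodes 1, 3, 4, 7, 8, 9:
  order 0: 0  -84  -228  -1428  -2184  -3168
  order 1: -42  -144  -400  -756  -984
  order 2: -34  -64  -89  -114
  order 3: -5  -5  -5
  order 4: 0  0
  order 5: 0
The order-3 divided differences are all -5 (nonzero) and every higher order vanishes, so the data lies on a polynomial of degree exactly 3.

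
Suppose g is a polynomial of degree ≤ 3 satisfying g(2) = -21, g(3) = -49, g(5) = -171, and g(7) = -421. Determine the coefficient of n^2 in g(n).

-1

Write g(n) = an^3 + bn^2 + cn + d. Substituting each data point gives a linear system:
  8a + 4b + 2c + d = -21
  27a + 9b + 3c + d = -49
  125a + 25b + 5c + d = -171
  343a + 49b + 7c + d = -421
Solving the system yields a = -1, b = -1, c = -4, d = -1.
So g(n) = -n^3 - n^2 - 4n - 1.
The coefficient of n^2 is -1.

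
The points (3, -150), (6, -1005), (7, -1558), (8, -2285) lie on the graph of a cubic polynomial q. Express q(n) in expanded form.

q(n) = -4n^3 - 3n^2 - 6n + 3

Write q(n) = an^3 + bn^2 + cn + d. Substituting each data point gives a linear system:
  27a + 9b + 3c + d = -150
  216a + 36b + 6c + d = -1005
  343a + 49b + 7c + d = -1558
  512a + 64b + 8c + d = -2285
Solving the system yields a = -4, b = -3, c = -6, d = 3.
So q(n) = -4n^3 - 3n^2 - 6n + 3.
Check: q(6) = -1005. ✓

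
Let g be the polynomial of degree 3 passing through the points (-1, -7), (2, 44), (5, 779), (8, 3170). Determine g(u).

Write g(u) = au^3 + bu^2 + cu + d. Substituting each data point gives a linear system:
  -a + b - c + d = -7
  8a + 4b + 2c + d = 44
  125a + 25b + 5c + d = 779
  512a + 64b + 8c + d = 3170
Solving the system yields a = 6, b = 2, c = -3, d = -6.
So g(u) = 6u^3 + 2u^2 - 3u - 6.
Check: g(8) = 3170. ✓

g(u) = 6u^3 + 2u^2 - 3u - 6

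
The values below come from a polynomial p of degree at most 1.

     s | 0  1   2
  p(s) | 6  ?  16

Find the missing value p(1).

11

On equispaced nodes a degree-1 polynomial has vanishing second forward difference, so
  p(0) - 2·p(1) + p(2) = 0.
Substituting the known values and solving for p(1):
  -2·p(1) = -22
  p(1) = 11.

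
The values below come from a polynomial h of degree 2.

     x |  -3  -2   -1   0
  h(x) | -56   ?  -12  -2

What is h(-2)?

The 3 known points determine the degree-2 polynomial uniquely.
Write h(x) = ax^2 + bx + c. Substituting each data point gives a linear system:
  9a - 3b + c = -56
  a - b + c = -12
  c = -2
Solving the system yields a = -4, b = 6, c = -2.
So h(x) = -4x^2 + 6x - 2.
Then h(-2) = -30.

-30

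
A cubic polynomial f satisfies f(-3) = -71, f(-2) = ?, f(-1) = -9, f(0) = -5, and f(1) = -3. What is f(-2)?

-27

On equispaced nodes a degree-3 polynomial has vanishing fourth forward difference, so
  f(-3) - 4·f(-2) + 6·f(-1) - 4·f(0) + f(1) = 0.
Substituting the known values and solving for f(-2):
  -4·f(-2) = 108
  f(-2) = -27.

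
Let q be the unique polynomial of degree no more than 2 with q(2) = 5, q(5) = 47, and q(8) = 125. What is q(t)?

Using the Lagrange interpolation formula with nodes 2, 5, 8:
  L_0(t) = (t - 5)(t - 8) / 18
  L_1(t) = (t - 2)(t - 8) / -9
  L_2(t) = (t - 2)(t - 5) / 18
Then q(t) = 5·L_0(t) + 47·L_1(t) + 125·L_2(t).
Expanding and collecting terms gives q(t) = 2t^2 - 3.
Check: q(2) = 5. ✓

q(t) = 2t^2 - 3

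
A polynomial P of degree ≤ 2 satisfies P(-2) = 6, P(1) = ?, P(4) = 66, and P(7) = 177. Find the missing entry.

9

The 3 known points determine the degree-2 polynomial uniquely.
Write P(s) = as^2 + bs + c. Substituting each data point gives a linear system:
  4a - 2b + c = 6
  16a + 4b + c = 66
  49a + 7b + c = 177
Solving the system yields a = 3, b = 4, c = 2.
So P(s) = 3s^2 + 4s + 2.
Then P(1) = 9.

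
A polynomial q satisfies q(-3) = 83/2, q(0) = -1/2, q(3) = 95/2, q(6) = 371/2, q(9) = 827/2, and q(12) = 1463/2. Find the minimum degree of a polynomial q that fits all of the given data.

2

Forward differences of the values at x = -3, 0, 3, 6, 9, 12:
  q  : 83/2  -1/2  95/2  371/2  827/2  1463/2
  Δ  : -42  48  138  228  318
  Δ^2: 90  90  90  90
  Δ^3: 0  0  0
  Δ^4: 0  0
  Δ^5: 0
The second differences are constant (90) and nonzero, while all higher differences vanish, so the minimal degree is 2.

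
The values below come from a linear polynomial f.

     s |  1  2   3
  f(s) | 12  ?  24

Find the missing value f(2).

18

The 2 known points determine the degree-1 polynomial uniquely.
Write f(s) = as + b. Substituting each data point gives a linear system:
  a + b = 12
  3a + b = 24
Solving the system yields a = 6, b = 6.
So f(s) = 6s + 6.
Then f(2) = 18.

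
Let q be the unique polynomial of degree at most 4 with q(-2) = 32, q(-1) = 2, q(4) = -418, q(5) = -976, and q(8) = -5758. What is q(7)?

Write q(t) = at^4 + bt^3 + ct^2 + dt + e. Substituting each data point gives a linear system:
  16a - 8b + 4c - 2d + e = 32
  a - b + c - d + e = 2
  256a + 64b + 16c + 4d + e = -418
  625a + 125b + 25c + 5d + e = -976
  4096a + 512b + 64c + 8d + e = -5758
Solving the system yields a = -1, b = -4, c = 6, d = 1, e = -6.
So q(t) = -t^4 - 4t^3 + 6t^2 + t - 6.
Then q(7) = -3478.

-3478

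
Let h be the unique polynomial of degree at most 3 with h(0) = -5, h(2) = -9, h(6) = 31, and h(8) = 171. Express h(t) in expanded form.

Write h(t) = at^3 + bt^2 + ct + d. Substituting each data point gives a linear system:
  d = -5
  8a + 4b + 2c + d = -9
  216a + 36b + 6c + d = 31
  512a + 64b + 8c + d = 171
Solving the system yields a = 1, b = -6, c = 6, d = -5.
So h(t) = t³ - 6t² + 6t - 5.
Check: h(6) = 31. ✓

h(t) = t^3 - 6t^2 + 6t - 5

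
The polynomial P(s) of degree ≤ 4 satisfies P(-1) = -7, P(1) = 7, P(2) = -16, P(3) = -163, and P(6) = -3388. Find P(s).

P(s) = -3s^4 + 2s^3 + s^2 + 5s + 2

Write P(s) = as^4 + bs^3 + cs^2 + ds + e. Substituting each data point gives a linear system:
  a - b + c - d + e = -7
  a + b + c + d + e = 7
  16a + 8b + 4c + 2d + e = -16
  81a + 27b + 9c + 3d + e = -163
  1296a + 216b + 36c + 6d + e = -3388
Solving the system yields a = -3, b = 2, c = 1, d = 5, e = 2.
So P(s) = -3s^4 + 2s^3 + s^2 + 5s + 2.
Check: P(3) = -163. ✓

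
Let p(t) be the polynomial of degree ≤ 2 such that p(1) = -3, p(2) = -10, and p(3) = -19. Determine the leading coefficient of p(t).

-1

Write p(t) = at^2 + bt + c. Substituting each data point gives a linear system:
  a + b + c = -3
  4a + 2b + c = -10
  9a + 3b + c = -19
Solving the system yields a = -1, b = -4, c = 2.
So p(t) = -t^2 - 4t + 2.
The leading coefficient is -1.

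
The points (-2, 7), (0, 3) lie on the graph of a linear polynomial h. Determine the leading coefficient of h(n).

Write h(n) = an + b. Substituting each data point gives a linear system:
  -2a + b = 7
  b = 3
Solving the system yields a = -2, b = 3.
So h(n) = -2n + 3.
The leading coefficient is -2.

-2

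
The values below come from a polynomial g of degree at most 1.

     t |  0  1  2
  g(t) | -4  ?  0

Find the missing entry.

-2

The 2 known points determine the degree-1 polynomial uniquely.
Write g(t) = at + b. Substituting each data point gives a linear system:
  b = -4
  2a + b = 0
Solving the system yields a = 2, b = -4.
So g(t) = 2t - 4.
Then g(1) = -2.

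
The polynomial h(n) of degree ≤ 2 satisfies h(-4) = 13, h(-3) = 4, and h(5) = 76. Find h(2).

Using the Lagrange interpolation formula with nodes -4, -3, 5:
  L_0(n) = (n + 3)(n - 5) / 9
  L_1(n) = (n + 4)(n - 5) / -8
  L_2(n) = (n + 4)(n + 3) / 72
Then h(n) = 13·L_0(n) + 4·L_1(n) + 76·L_2(n).
Expanding and collecting terms gives h(n) = 2n² + 5n + 1.
Evaluating at n = 2: h(2) = 19.

19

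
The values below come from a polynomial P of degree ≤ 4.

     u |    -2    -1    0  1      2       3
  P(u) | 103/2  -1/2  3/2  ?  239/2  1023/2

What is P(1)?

On equispaced nodes a degree-4 polynomial has vanishing fifth forward difference, so
  - P(-2) + 5·P(-1) - 10·P(0) + 10·P(1) - 5·P(2) + P(3) = 0.
Substituting the known values and solving for P(1):
  10·P(1) = 155
  P(1) = 31/2.

31/2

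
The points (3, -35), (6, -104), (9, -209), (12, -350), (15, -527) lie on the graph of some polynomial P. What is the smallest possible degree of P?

Forward differences of the values at x = 3, 6, 9, 12, 15:
  P  : -35  -104  -209  -350  -527
  Δ  : -69  -105  -141  -177
  Δ^2: -36  -36  -36
  Δ^3: 0  0
  Δ^4: 0
The second differences are constant (-36) and nonzero, while all higher differences vanish, so the minimal degree is 2.

2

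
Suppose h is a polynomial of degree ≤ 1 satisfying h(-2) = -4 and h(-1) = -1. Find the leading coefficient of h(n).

3

Write h(n) = an + b. Substituting each data point gives a linear system:
  -2a + b = -4
  -a + b = -1
Solving the system yields a = 3, b = 2.
So h(n) = 3n + 2.
The leading coefficient is 3.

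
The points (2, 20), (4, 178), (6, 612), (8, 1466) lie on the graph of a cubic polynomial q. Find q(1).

Using the Lagrange interpolation formula with nodes 2, 4, 6, 8:
  L_0(u) = (u - 4)(u - 6)(u - 8) / -48
  L_1(u) = (u - 2)(u - 6)(u - 8) / 16
  L_2(u) = (u - 2)(u - 4)(u - 8) / -16
  L_3(u) = (u - 2)(u - 4)(u - 6) / 48
Then q(u) = 20·L_0(u) + 178·L_1(u) + 612·L_2(u) + 1466·L_3(u).
Expanding and collecting terms gives q(u) = 3u^3 - (3/2)u^2 + 4u - 6.
Evaluating at u = 1: q(1) = -1/2.

-1/2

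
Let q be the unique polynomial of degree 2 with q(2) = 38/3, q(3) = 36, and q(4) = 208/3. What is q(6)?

Forward differences of the values at t = 2, 3, 4:
  q  : 38/3  36  208/3
  Δ  : 70/3  100/3
  Δ^2: 10
The second differences are constant, confirming degree 2.
Interpolating (Newton forward form) and evaluating at t = 6 gives q(6) = 166.

166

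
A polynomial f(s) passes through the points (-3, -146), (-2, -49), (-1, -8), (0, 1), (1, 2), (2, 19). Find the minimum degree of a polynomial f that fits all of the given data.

Forward differences of the values at s = -3, -2, -1, 0, 1, 2:
  f  : -146  -49  -8  1  2  19
  Δ  : 97  41  9  1  17
  Δ^2: -56  -32  -8  16
  Δ^3: 24  24  24
  Δ^4: 0  0
  Δ^5: 0
The third differences are constant (24) and nonzero, while all higher differences vanish, so the minimal degree is 3.

3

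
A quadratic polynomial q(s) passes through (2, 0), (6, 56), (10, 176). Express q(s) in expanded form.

Using the Lagrange interpolation formula with nodes 2, 6, 10:
  L_0(s) = (s - 6)(s - 10) / 32
  L_1(s) = (s - 2)(s - 10) / -16
  L_2(s) = (s - 2)(s - 6) / 32
Then q(s) = 0·L_0(s) + 56·L_1(s) + 176·L_2(s).
Expanding and collecting terms gives q(s) = 2s^2 - 2s - 4.
Check: q(10) = 176. ✓

q(s) = 2s^2 - 2s - 4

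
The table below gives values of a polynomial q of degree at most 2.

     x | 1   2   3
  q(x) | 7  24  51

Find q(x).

Using the Lagrange interpolation formula with nodes 1, 2, 3:
  L_0(x) = (x - 2)(x - 3) / 2
  L_1(x) = (x - 1)(x - 3) / -1
  L_2(x) = (x - 1)(x - 2) / 2
Then q(x) = 7·L_0(x) + 24·L_1(x) + 51·L_2(x).
Expanding and collecting terms gives q(x) = 5x² + 2x.
Check: q(1) = 7. ✓

q(x) = 5x^2 + 2x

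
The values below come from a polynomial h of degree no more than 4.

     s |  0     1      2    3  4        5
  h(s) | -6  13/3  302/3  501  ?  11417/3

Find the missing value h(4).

The 5 known points determine the degree-4 polynomial uniquely.
Write h(s) = as^4 + bs^3 + cs^2 + ds + e. Substituting each data point gives a linear system:
  e = -6
  a + b + c + d + e = 13/3
  16a + 8b + 4c + 2d + e = 302/3
  81a + 27b + 9c + 3d + e = 501
  625a + 125b + 25c + 5d + e = 11417/3
Solving the system yields a = 6, b = 1/3, c = 0, d = 4, e = -6.
So h(s) = 6s⁴ + (1/3)s³ + 4s - 6.
Then h(4) = 4702/3.

4702/3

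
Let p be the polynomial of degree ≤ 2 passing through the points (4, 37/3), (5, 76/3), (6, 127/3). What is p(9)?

352/3

Write p(u) = au^2 + bu + c. Substituting each data point gives a linear system:
  16a + 4b + c = 37/3
  25a + 5b + c = 76/3
  36a + 6b + c = 127/3
Solving the system yields a = 2, b = -5, c = 1/3.
So p(u) = 2u² - 5u + 1/3.
Then p(9) = 352/3.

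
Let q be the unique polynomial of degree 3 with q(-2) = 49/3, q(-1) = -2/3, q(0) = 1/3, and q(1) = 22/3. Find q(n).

Using the Lagrange interpolation formula with nodes -2, -1, 0, 1:
  L_0(n) = (n + 1)n(n - 1) / -6
  L_1(n) = (n + 2)n(n - 1) / 2
  L_2(n) = (n + 2)(n + 1)(n - 1) / -2
  L_3(n) = (n + 2)(n + 1)n / 6
Then q(n) = 49/3·L_0(n) - 2/3·L_1(n) + 1/3·L_2(n) + 22/3·L_3(n).
Expanding and collecting terms gives q(n) = -2n^3 + 3n^2 + 6n + 1/3.
Check: q(1) = 22/3. ✓

q(n) = -2n^3 + 3n^2 + 6n + 1/3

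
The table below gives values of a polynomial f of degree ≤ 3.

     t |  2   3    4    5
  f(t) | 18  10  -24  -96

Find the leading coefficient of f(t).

-2

Write f(t) = at^3 + bt^2 + ct + d. Substituting each data point gives a linear system:
  8a + 4b + 2c + d = 18
  27a + 9b + 3c + d = 10
  64a + 16b + 4c + d = -24
  125a + 25b + 5c + d = -96
Solving the system yields a = -2, b = 5, c = 5, d = 4.
So f(t) = -2t^3 + 5t^2 + 5t + 4.
The leading coefficient is -2.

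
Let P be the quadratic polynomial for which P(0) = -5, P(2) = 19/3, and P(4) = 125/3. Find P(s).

Write P(s) = as^2 + bs + c. Substituting each data point gives a linear system:
  c = -5
  4a + 2b + c = 19/3
  16a + 4b + c = 125/3
Solving the system yields a = 3, b = -1/3, c = -5.
So P(s) = 3s^2 - (1/3)s - 5.
Check: P(0) = -5. ✓

P(s) = 3s^2 - (1/3)s - 5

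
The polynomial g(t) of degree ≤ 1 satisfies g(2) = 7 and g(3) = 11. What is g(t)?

g(t) = 4t - 1

Write g(t) = at + b. Substituting each data point gives a linear system:
  2a + b = 7
  3a + b = 11
Solving the system yields a = 4, b = -1.
So g(t) = 4t - 1.
Check: g(3) = 11. ✓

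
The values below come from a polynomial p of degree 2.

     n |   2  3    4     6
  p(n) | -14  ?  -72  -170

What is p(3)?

The 3 known points determine the degree-2 polynomial uniquely.
Write p(n) = an^2 + bn + c. Substituting each data point gives a linear system:
  4a + 2b + c = -14
  16a + 4b + c = -72
  36a + 6b + c = -170
Solving the system yields a = -5, b = 1, c = 4.
So p(n) = -5n² + n + 4.
Then p(3) = -38.

-38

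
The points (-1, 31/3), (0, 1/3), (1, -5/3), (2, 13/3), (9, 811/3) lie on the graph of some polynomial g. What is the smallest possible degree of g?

Divided differences on the nodes -1, 0, 1, 2, 9:
  order 0: 31/3  1/3  -5/3  13/3  811/3
  order 1: -10  -2  6  38
  order 2: 4  4  4
  order 3: 0  0
  order 4: 0
The order-2 divided differences are all 4 (nonzero) and every higher order vanishes, so the data lies on a polynomial of degree exactly 2.

2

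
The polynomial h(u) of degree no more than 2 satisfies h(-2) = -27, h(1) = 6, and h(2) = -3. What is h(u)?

h(u) = -5u^2 + 6u + 5

Write h(u) = au^2 + bu + c. Substituting each data point gives a linear system:
  4a - 2b + c = -27
  a + b + c = 6
  4a + 2b + c = -3
Solving the system yields a = -5, b = 6, c = 5.
So h(u) = -5u^2 + 6u + 5.
Check: h(1) = 6. ✓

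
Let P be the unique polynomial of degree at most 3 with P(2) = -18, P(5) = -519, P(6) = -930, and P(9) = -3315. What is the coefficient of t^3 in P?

-5

Write P(t) = at^3 + bt^2 + ct + d. Substituting each data point gives a linear system:
  8a + 4b + 2c + d = -18
  125a + 25b + 5c + d = -519
  216a + 36b + 6c + d = -930
  729a + 81b + 9c + d = -3315
Solving the system yields a = -5, b = 4, c = 0, d = 6.
So P(t) = -5t³ + 4t² + 6.
The leading coefficient is -5.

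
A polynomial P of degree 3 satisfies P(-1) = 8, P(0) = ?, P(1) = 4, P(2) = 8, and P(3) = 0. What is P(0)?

0

The 4 known points determine the degree-3 polynomial uniquely.
Write P(x) = ax^3 + bx^2 + cx + d. Substituting each data point gives a linear system:
  -a + b - c + d = 8
  a + b + c + d = 4
  8a + 4b + 2c + d = 8
  27a + 9b + 3c + d = 0
Solving the system yields a = -2, b = 6, c = 0, d = 0.
So P(x) = -2x³ + 6x².
Then P(0) = 0.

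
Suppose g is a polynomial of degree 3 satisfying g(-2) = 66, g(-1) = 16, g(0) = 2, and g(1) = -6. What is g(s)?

g(s) = -5s^3 + 3s^2 - 6s + 2

Write g(s) = as^3 + bs^2 + cs + d. Substituting each data point gives a linear system:
  -8a + 4b - 2c + d = 66
  -a + b - c + d = 16
  d = 2
  a + b + c + d = -6
Solving the system yields a = -5, b = 3, c = -6, d = 2.
So g(s) = -5s^3 + 3s^2 - 6s + 2.
Check: g(-2) = 66. ✓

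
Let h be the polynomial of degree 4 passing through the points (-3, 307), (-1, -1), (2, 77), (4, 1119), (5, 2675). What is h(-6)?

5029

Write h(t) = at^4 + bt^3 + ct^2 + dt + e. Substituting each data point gives a linear system:
  81a - 27b + 9c - 3d + e = 307
  a - b + c - d + e = -1
  16a + 8b + 4c + 2d + e = 77
  256a + 64b + 16c + 4d + e = 1119
  625a + 125b + 25c + 5d + e = 2675
Solving the system yields a = 4, b = 1, c = 2, d = 1, e = -5.
So h(t) = 4t^4 + t^3 + 2t^2 + t - 5.
Then h(-6) = 5029.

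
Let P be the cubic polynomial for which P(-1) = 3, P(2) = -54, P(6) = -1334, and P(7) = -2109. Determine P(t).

P(t) = -6t^3 - t^2 - 2

Write P(t) = at^3 + bt^2 + ct + d. Substituting each data point gives a linear system:
  -a + b - c + d = 3
  8a + 4b + 2c + d = -54
  216a + 36b + 6c + d = -1334
  343a + 49b + 7c + d = -2109
Solving the system yields a = -6, b = -1, c = 0, d = -2.
So P(t) = -6t³ - t² - 2.
Check: P(7) = -2109. ✓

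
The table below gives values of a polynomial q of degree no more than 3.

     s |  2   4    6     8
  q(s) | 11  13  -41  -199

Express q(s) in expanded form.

q(s) = -s^3 + 5s^2 - s + 1

Using the Lagrange interpolation formula with nodes 2, 4, 6, 8:
  L_0(s) = (s - 4)(s - 6)(s - 8) / -48
  L_1(s) = (s - 2)(s - 6)(s - 8) / 16
  L_2(s) = (s - 2)(s - 4)(s - 8) / -16
  L_3(s) = (s - 2)(s - 4)(s - 6) / 48
Then q(s) = 11·L_0(s) + 13·L_1(s) - 41·L_2(s) - 199·L_3(s).
Expanding and collecting terms gives q(s) = -s³ + 5s² - s + 1.
Check: q(4) = 13. ✓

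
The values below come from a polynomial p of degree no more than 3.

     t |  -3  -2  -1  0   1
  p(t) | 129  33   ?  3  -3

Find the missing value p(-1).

On equispaced nodes a degree-3 polynomial has vanishing fourth forward difference, so
  p(-3) - 4·p(-2) + 6·p(-1) - 4·p(0) + p(1) = 0.
Substituting the known values and solving for p(-1):
  6·p(-1) = 18
  p(-1) = 3.

3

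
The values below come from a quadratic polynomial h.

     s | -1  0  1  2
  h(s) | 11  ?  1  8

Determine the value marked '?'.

2

On equispaced nodes a degree-2 polynomial has vanishing third forward difference, so
  - h(-1) + 3·h(0) - 3·h(1) + h(2) = 0.
Substituting the known values and solving for h(0):
  3·h(0) = 6
  h(0) = 2.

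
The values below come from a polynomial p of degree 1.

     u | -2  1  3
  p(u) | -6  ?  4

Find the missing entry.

The 2 known points determine the degree-1 polynomial uniquely.
Write p(u) = au + b. Substituting each data point gives a linear system:
  -2a + b = -6
  3a + b = 4
Solving the system yields a = 2, b = -2.
So p(u) = 2u - 2.
Then p(1) = 0.

0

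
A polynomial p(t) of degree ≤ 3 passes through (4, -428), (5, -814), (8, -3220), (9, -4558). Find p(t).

Write p(t) = at^3 + bt^2 + ct + d. Substituting each data point gives a linear system:
  64a + 16b + 4c + d = -428
  125a + 25b + 5c + d = -814
  512a + 64b + 8c + d = -3220
  729a + 81b + 9c + d = -4558
Solving the system yields a = -6, b = -2, c = -2, d = -4.
So p(t) = -6t^3 - 2t^2 - 2t - 4.
Check: p(9) = -4558. ✓

p(t) = -6t^3 - 2t^2 - 2t - 4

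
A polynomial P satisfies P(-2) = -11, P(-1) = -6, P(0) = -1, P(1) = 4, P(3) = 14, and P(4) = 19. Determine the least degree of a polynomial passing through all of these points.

Divided differences on the nodes -2, -1, 0, 1, 3, 4:
  order 0: -11  -6  -1  4  14  19
  order 1: 5  5  5  5  5
  order 2: 0  0  0  0
  order 3: 0  0  0
  order 4: 0  0
  order 5: 0
The order-1 divided differences are all 5 (nonzero) and every higher order vanishes, so the data lies on a polynomial of degree exactly 1.

1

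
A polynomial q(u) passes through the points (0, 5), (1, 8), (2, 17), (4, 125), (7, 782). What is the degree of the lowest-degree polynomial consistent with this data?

3

Divided differences on the nodes 0, 1, 2, 4, 7:
  order 0: 5  8  17  125  782
  order 1: 3  9  54  219
  order 2: 3  15  33
  order 3: 3  3
  order 4: 0
The order-3 divided differences are all 3 (nonzero) and every higher order vanishes, so the data lies on a polynomial of degree exactly 3.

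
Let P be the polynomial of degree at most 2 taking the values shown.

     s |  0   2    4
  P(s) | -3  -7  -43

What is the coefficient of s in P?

6

Write P(s) = as^2 + bs + c. Substituting each data point gives a linear system:
  c = -3
  4a + 2b + c = -7
  16a + 4b + c = -43
Solving the system yields a = -4, b = 6, c = -3.
So P(s) = -4s^2 + 6s - 3.
The coefficient of s is 6.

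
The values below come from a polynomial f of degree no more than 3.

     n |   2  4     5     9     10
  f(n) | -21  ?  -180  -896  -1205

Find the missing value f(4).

The 4 known points determine the degree-3 polynomial uniquely.
Write f(n) = an^3 + bn^2 + cn + d. Substituting each data point gives a linear system:
  8a + 4b + 2c + d = -21
  125a + 25b + 5c + d = -180
  729a + 81b + 9c + d = -896
  1000a + 100b + 10c + d = -1205
Solving the system yields a = -1, b = -2, c = 0, d = -5.
So f(n) = -n^3 - 2n^2 - 5.
Then f(4) = -101.

-101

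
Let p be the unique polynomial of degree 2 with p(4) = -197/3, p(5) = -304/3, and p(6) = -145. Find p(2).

Forward differences of the values at t = 4, 5, 6:
  p  : -197/3  -304/3  -145
  Δ  : -107/3  -131/3
  Δ^2: -8
The second differences are constant, confirming degree 2.
Interpolating (Newton forward form) and evaluating at t = 2 gives p(2) = -55/3.

-55/3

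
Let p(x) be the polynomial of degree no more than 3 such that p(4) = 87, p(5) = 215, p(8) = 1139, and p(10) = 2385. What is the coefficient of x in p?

Write p(x) = ax^3 + bx^2 + cx + d. Substituting each data point gives a linear system:
  64a + 16b + 4c + d = 87
  125a + 25b + 5c + d = 215
  512a + 64b + 8c + d = 1139
  1000a + 100b + 10c + d = 2385
Solving the system yields a = 3, b = -6, c = -1, d = -5.
So p(x) = 3x^3 - 6x^2 - x - 5.
The coefficient of x is -1.

-1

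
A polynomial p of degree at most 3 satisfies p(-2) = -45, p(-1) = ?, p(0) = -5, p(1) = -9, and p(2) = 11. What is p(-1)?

-7

On equispaced nodes a degree-3 polynomial has vanishing fourth forward difference, so
  p(-2) - 4·p(-1) + 6·p(0) - 4·p(1) + p(2) = 0.
Substituting the known values and solving for p(-1):
  -4·p(-1) = 28
  p(-1) = -7.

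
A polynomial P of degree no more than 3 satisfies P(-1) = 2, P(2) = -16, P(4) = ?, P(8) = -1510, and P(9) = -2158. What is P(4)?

The 4 known points determine the degree-3 polynomial uniquely.
Write P(t) = at^3 + bt^2 + ct + d. Substituting each data point gives a linear system:
  -a + b - c + d = 2
  8a + 4b + 2c + d = -16
  512a + 64b + 8c + d = -1510
  729a + 81b + 9c + d = -2158
Solving the system yields a = -3, b = 0, c = 3, d = 2.
So P(t) = -3t³ + 3t + 2.
Then P(4) = -178.

-178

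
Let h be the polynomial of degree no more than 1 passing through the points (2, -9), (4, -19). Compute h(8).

-39

Using the Lagrange interpolation formula with nodes 2, 4:
  L_0(t) = (t - 4) / -2
  L_1(t) = (t - 2) / 2
Then h(t) = -9·L_0(t) - 19·L_1(t).
Expanding and collecting terms gives h(t) = -5t + 1.
Evaluating at t = 8: h(8) = -39.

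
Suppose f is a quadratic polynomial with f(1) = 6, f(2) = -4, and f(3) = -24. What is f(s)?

Write f(s) = as^2 + bs + c. Substituting each data point gives a linear system:
  a + b + c = 6
  4a + 2b + c = -4
  9a + 3b + c = -24
Solving the system yields a = -5, b = 5, c = 6.
So f(s) = -5s² + 5s + 6.
Check: f(3) = -24. ✓

f(s) = -5s^2 + 5s + 6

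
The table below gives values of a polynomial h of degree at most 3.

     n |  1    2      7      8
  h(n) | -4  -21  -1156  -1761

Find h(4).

-193

Write h(n) = an^3 + bn^2 + cn + d. Substituting each data point gives a linear system:
  a + b + c + d = -4
  8a + 4b + 2c + d = -21
  343a + 49b + 7c + d = -1156
  512a + 64b + 8c + d = -1761
Solving the system yields a = -4, b = 5, c = -4, d = -1.
So h(n) = -4n^3 + 5n^2 - 4n - 1.
Then h(4) = -193.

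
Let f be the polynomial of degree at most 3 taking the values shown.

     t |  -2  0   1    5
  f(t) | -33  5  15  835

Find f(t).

Write f(t) = at^3 + bt^2 + ct + d. Substituting each data point gives a linear system:
  -8a + 4b - 2c + d = -33
  d = 5
  a + b + c + d = 15
  125a + 25b + 5c + d = 835
Solving the system yields a = 6, b = 3, c = 1, d = 5.
So f(t) = 6t^3 + 3t^2 + t + 5.
Check: f(0) = 5. ✓

f(t) = 6t^3 + 3t^2 + t + 5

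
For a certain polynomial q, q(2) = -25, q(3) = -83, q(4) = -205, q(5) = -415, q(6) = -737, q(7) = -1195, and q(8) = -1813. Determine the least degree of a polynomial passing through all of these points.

Forward differences of the values at s = 2, 3, 4, 5, 6, 7, 8:
  q  : -25  -83  -205  -415  -737  -1195  -1813
  Δ  : -58  -122  -210  -322  -458  -618
  Δ^2: -64  -88  -112  -136  -160
  Δ^3: -24  -24  -24  -24
  Δ^4: 0  0  0
  Δ^5: 0  0
  Δ^6: 0
The third differences are constant (-24) and nonzero, while all higher differences vanish, so the minimal degree is 3.

3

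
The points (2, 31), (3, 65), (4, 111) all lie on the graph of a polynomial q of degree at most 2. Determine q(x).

Write q(x) = ax^2 + bx + c. Substituting each data point gives a linear system:
  4a + 2b + c = 31
  9a + 3b + c = 65
  16a + 4b + c = 111
Solving the system yields a = 6, b = 4, c = -1.
So q(x) = 6x^2 + 4x - 1.
Check: q(3) = 65. ✓

q(x) = 6x^2 + 4x - 1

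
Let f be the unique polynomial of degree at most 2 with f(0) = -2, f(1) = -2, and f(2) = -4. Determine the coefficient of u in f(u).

Write f(u) = au^2 + bu + c. Substituting each data point gives a linear system:
  c = -2
  a + b + c = -2
  4a + 2b + c = -4
Solving the system yields a = -1, b = 1, c = -2.
So f(u) = -u^2 + u - 2.
The coefficient of u is 1.

1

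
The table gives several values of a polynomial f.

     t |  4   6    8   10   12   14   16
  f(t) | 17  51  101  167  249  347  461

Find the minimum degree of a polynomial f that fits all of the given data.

Forward differences of the values at t = 4, 6, 8, 10, 12, 14, 16:
  f  : 17  51  101  167  249  347  461
  Δ  : 34  50  66  82  98  114
  Δ^2: 16  16  16  16  16
  Δ^3: 0  0  0  0
  Δ^4: 0  0  0
  Δ^5: 0  0
  Δ^6: 0
The second differences are constant (16) and nonzero, while all higher differences vanish, so the minimal degree is 2.

2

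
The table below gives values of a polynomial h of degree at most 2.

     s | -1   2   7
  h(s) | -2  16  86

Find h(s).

Write h(s) = as^2 + bs + c. Substituting each data point gives a linear system:
  a - b + c = -2
  4a + 2b + c = 16
  49a + 7b + c = 86
Solving the system yields a = 1, b = 5, c = 2.
So h(s) = s^2 + 5s + 2.
Check: h(-1) = -2. ✓

h(s) = s^2 + 5s + 2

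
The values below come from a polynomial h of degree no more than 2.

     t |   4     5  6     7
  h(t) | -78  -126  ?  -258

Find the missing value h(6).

On equispaced nodes a degree-2 polynomial has vanishing third forward difference, so
  - h(4) + 3·h(5) - 3·h(6) + h(7) = 0.
Substituting the known values and solving for h(6):
  -3·h(6) = 558
  h(6) = -186.

-186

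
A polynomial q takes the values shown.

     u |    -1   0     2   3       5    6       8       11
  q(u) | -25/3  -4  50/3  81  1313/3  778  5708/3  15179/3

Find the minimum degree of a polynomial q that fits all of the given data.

Divided differences on the nodes -1, 0, 2, 3, 5, 6, 8, 11:
  order 0: -25/3  -4  50/3  81  1313/3  778  5708/3  15179/3
  order 1: 13/3  31/3  193/3  535/3  1021/3  1687/3  3157/3
  order 2: 2  18  38  54  74  98
  order 3: 4  4  4  4  4
  order 4: 0  0  0  0
  order 5: 0  0  0
  order 6: 0  0
  order 7: 0
The order-3 divided differences are all 4 (nonzero) and every higher order vanishes, so the data lies on a polynomial of degree exactly 3.

3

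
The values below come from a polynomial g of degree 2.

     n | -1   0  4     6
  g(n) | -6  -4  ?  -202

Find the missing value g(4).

The 3 known points determine the degree-2 polynomial uniquely.
Write g(n) = an^2 + bn + c. Substituting each data point gives a linear system:
  a - b + c = -6
  c = -4
  36a + 6b + c = -202
Solving the system yields a = -5, b = -3, c = -4.
So g(n) = -5n^2 - 3n - 4.
Then g(4) = -96.

-96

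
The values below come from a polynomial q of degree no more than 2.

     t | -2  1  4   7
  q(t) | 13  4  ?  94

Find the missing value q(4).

The 3 known points determine the degree-2 polynomial uniquely.
Write q(t) = at^2 + bt + c. Substituting each data point gives a linear system:
  4a - 2b + c = 13
  a + b + c = 4
  49a + 7b + c = 94
Solving the system yields a = 2, b = -1, c = 3.
So q(t) = 2t^2 - t + 3.
Then q(4) = 31.

31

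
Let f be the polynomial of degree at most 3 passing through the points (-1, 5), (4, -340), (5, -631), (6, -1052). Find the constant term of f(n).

4

Write f(n) = an^3 + bn^2 + cn + d. Substituting each data point gives a linear system:
  -a + b - c + d = 5
  64a + 16b + 4c + d = -340
  125a + 25b + 5c + d = -631
  216a + 36b + 6c + d = -1052
Solving the system yields a = -4, b = -5, c = -2, d = 4.
So f(n) = -4n³ - 5n² - 2n + 4.
The constant term is 4.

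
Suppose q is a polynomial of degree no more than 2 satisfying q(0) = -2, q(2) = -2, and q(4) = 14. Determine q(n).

q(n) = 2n^2 - 4n - 2

Write q(n) = an^2 + bn + c. Substituting each data point gives a linear system:
  c = -2
  4a + 2b + c = -2
  16a + 4b + c = 14
Solving the system yields a = 2, b = -4, c = -2.
So q(n) = 2n^2 - 4n - 2.
Check: q(4) = 14. ✓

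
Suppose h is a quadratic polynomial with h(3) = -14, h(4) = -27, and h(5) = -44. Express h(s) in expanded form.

h(s) = -2s^2 + s + 1

Write h(s) = as^2 + bs + c. Substituting each data point gives a linear system:
  9a + 3b + c = -14
  16a + 4b + c = -27
  25a + 5b + c = -44
Solving the system yields a = -2, b = 1, c = 1.
So h(s) = -2s² + s + 1.
Check: h(3) = -14. ✓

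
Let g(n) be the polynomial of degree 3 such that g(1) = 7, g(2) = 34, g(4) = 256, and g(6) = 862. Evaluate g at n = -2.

Using the Lagrange interpolation formula with nodes 1, 2, 4, 6:
  L_0(n) = (n - 2)(n - 4)(n - 6) / -15
  L_1(n) = (n - 1)(n - 4)(n - 6) / 8
  L_2(n) = (n - 1)(n - 2)(n - 6) / -12
  L_3(n) = (n - 1)(n - 2)(n - 4) / 40
Then g(n) = 7·L_0(n) + 34·L_1(n) + 256·L_2(n) + 862·L_3(n).
Expanding and collecting terms gives g(n) = 4n^3 - n + 4.
Evaluating at n = -2: g(-2) = -26.

-26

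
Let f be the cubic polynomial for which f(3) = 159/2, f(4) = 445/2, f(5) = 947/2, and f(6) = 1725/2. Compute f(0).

-3/2

Using the Lagrange interpolation formula with nodes 3, 4, 5, 6:
  L_0(u) = (u - 4)(u - 5)(u - 6) / -6
  L_1(u) = (u - 3)(u - 5)(u - 6) / 2
  L_2(u) = (u - 3)(u - 4)(u - 6) / -2
  L_3(u) = (u - 3)(u - 4)(u - 5) / 6
Then f(u) = 159/2·L_0(u) + 445/2·L_1(u) + 947/2·L_2(u) + 1725/2·L_3(u).
Expanding and collecting terms gives f(u) = 5u^3 - 6u^2 - 3/2.
Evaluating at u = 0: f(0) = -3/2.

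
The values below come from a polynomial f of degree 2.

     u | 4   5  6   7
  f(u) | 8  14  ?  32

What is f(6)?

The 3 known points determine the degree-2 polynomial uniquely.
Write f(u) = au^2 + bu + c. Substituting each data point gives a linear system:
  16a + 4b + c = 8
  25a + 5b + c = 14
  49a + 7b + c = 32
Solving the system yields a = 1, b = -3, c = 4.
So f(u) = u² - 3u + 4.
Then f(6) = 22.

22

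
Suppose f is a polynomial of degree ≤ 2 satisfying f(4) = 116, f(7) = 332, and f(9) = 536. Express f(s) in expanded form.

Using the Lagrange interpolation formula with nodes 4, 7, 9:
  L_0(s) = (s - 7)(s - 9) / 15
  L_1(s) = (s - 4)(s - 9) / -6
  L_2(s) = (s - 4)(s - 7) / 10
Then f(s) = 116·L_0(s) + 332·L_1(s) + 536·L_2(s).
Expanding and collecting terms gives f(s) = 6s^2 + 6s - 4.
Check: f(4) = 116. ✓

f(s) = 6s^2 + 6s - 4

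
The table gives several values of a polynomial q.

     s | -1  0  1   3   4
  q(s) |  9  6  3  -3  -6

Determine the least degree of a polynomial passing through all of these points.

Divided differences on the nodes -1, 0, 1, 3, 4:
  order 0: 9  6  3  -3  -6
  order 1: -3  -3  -3  -3
  order 2: 0  0  0
  order 3: 0  0
  order 4: 0
The order-1 divided differences are all -3 (nonzero) and every higher order vanishes, so the data lies on a polynomial of degree exactly 1.

1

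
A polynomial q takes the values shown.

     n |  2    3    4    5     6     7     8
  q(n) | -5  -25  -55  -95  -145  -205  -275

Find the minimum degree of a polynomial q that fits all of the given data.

Forward differences of the values at n = 2, 3, 4, 5, 6, 7, 8:
  q  : -5  -25  -55  -95  -145  -205  -275
  Δ  : -20  -30  -40  -50  -60  -70
  Δ^2: -10  -10  -10  -10  -10
  Δ^3: 0  0  0  0
  Δ^4: 0  0  0
  Δ^5: 0  0
  Δ^6: 0
The second differences are constant (-10) and nonzero, while all higher differences vanish, so the minimal degree is 2.

2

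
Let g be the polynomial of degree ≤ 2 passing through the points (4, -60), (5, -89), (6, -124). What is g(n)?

g(n) = -3n^2 - 2n - 4

Using the Lagrange interpolation formula with nodes 4, 5, 6:
  L_0(n) = (n - 5)(n - 6) / 2
  L_1(n) = (n - 4)(n - 6) / -1
  L_2(n) = (n - 4)(n - 5) / 2
Then g(n) = -60·L_0(n) - 89·L_1(n) - 124·L_2(n).
Expanding and collecting terms gives g(n) = -3n^2 - 2n - 4.
Check: g(5) = -89. ✓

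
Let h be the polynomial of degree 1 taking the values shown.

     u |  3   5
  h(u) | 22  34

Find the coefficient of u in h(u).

6

Write h(u) = au + b. Substituting each data point gives a linear system:
  3a + b = 22
  5a + b = 34
Solving the system yields a = 6, b = 4.
So h(u) = 6u + 4.
The leading coefficient is 6.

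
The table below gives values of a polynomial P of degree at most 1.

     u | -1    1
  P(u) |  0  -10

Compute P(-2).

5

Write P(u) = au + b. Substituting each data point gives a linear system:
  -a + b = 0
  a + b = -10
Solving the system yields a = -5, b = -5.
So P(u) = -5u - 5.
Then P(-2) = 5.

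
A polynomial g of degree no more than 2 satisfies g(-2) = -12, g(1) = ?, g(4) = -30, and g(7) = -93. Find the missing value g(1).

On equispaced nodes a degree-2 polynomial has vanishing third forward difference, so
  - g(-2) + 3·g(1) - 3·g(4) + g(7) = 0.
Substituting the known values and solving for g(1):
  3·g(1) = -9
  g(1) = -3.

-3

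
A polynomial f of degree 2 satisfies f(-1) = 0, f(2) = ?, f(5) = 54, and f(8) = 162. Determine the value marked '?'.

The 3 known points determine the degree-2 polynomial uniquely.
Write f(t) = at^2 + bt + c. Substituting each data point gives a linear system:
  a - b + c = 0
  25a + 5b + c = 54
  64a + 8b + c = 162
Solving the system yields a = 3, b = -3, c = -6.
So f(t) = 3t^2 - 3t - 6.
Then f(2) = 0.

0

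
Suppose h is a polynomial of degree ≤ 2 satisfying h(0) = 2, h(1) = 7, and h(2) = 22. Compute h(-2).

Forward differences of the values at u = 0, 1, 2:
  h  : 2  7  22
  Δ  : 5  15
  Δ^2: 10
The second differences are constant, confirming degree 2.
Interpolating (Newton forward form) and evaluating at u = -2 gives h(-2) = 22.

22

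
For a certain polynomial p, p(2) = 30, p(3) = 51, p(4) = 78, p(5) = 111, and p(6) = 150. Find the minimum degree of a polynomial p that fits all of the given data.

Forward differences of the values at n = 2, 3, 4, 5, 6:
  p  : 30  51  78  111  150
  Δ  : 21  27  33  39
  Δ^2: 6  6  6
  Δ^3: 0  0
  Δ^4: 0
The second differences are constant (6) and nonzero, while all higher differences vanish, so the minimal degree is 2.

2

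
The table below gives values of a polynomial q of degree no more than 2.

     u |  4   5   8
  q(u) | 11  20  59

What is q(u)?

q(u) = u^2 - 5

Using the Lagrange interpolation formula with nodes 4, 5, 8:
  L_0(u) = (u - 5)(u - 8) / 4
  L_1(u) = (u - 4)(u - 8) / -3
  L_2(u) = (u - 4)(u - 5) / 12
Then q(u) = 11·L_0(u) + 20·L_1(u) + 59·L_2(u).
Expanding and collecting terms gives q(u) = u² - 5.
Check: q(4) = 11. ✓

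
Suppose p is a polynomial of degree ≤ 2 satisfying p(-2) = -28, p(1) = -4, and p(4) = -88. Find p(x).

p(x) = -6x^2 + 2x

Using the Lagrange interpolation formula with nodes -2, 1, 4:
  L_0(x) = (x - 1)(x - 4) / 18
  L_1(x) = (x + 2)(x - 4) / -9
  L_2(x) = (x + 2)(x - 1) / 18
Then p(x) = -28·L_0(x) - 4·L_1(x) - 88·L_2(x).
Expanding and collecting terms gives p(x) = -6x^2 + 2x.
Check: p(-2) = -28. ✓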